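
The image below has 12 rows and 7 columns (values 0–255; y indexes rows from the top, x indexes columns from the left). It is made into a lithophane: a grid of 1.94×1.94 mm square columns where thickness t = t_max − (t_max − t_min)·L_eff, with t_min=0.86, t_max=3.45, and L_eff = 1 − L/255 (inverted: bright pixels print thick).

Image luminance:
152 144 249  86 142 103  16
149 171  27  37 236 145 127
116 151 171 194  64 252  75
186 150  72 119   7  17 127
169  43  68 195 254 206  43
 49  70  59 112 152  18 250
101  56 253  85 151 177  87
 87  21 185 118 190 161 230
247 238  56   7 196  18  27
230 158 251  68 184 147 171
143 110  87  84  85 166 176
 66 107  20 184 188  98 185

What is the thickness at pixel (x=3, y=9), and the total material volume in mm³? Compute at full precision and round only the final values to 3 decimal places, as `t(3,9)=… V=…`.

span = t_max - t_min = 3.45 - 0.86 = 2.590
L(3,9) = 68, L_eff = 1 - 68/255 = 0.733333 (inverted)
t(3,9) = 3.45 - 2.590·0.733333 = 1.551
Σt over all 12·7 pixels = 1158017/6375 ≈ 181.6497255
V = pitch²·Σt = 1.94²·1158017/6375 = 683.657

t(3,9)=1.551 V=683.657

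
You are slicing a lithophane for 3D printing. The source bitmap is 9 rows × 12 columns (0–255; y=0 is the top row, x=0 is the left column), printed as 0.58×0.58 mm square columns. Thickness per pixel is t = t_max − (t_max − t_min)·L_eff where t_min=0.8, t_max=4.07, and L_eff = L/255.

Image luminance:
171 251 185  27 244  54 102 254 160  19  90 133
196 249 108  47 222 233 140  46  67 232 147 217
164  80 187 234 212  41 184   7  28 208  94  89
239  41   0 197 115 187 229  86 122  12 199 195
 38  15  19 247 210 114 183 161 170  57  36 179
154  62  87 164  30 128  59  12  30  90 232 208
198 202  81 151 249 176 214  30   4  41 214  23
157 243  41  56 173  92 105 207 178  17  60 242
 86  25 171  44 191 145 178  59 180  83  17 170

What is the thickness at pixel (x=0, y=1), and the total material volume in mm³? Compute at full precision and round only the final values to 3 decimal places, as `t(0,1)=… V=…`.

span = t_max - t_min = 4.07 - 0.8 = 3.270
L(0,1) = 196, L_eff = 196/255 = 0.768627
t(0,1) = 4.07 - 3.270·0.768627 = 1.557
Σt over all 9·12 pixels = 554418/2125 ≈ 260.9025882
V = pitch²·Σt = 0.58²·554418/2125 = 87.768

t(0,1)=1.557 V=87.768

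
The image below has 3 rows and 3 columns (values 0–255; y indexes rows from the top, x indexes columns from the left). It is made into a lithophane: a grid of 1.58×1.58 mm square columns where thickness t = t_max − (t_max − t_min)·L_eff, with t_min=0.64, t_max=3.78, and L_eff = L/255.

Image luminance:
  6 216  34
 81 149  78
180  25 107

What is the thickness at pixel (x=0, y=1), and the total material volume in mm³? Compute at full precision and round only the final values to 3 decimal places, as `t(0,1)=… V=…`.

t(0,1)=2.783 V=57.999

span = t_max - t_min = 3.78 - 0.64 = 3.140
L(0,1) = 81, L_eff = 81/255 = 0.317647
t(0,1) = 3.78 - 3.140·0.317647 = 2.783
Σt over all 3·3 pixels = 98741/4250 ≈ 23.2331765
V = pitch²·Σt = 1.58²·98741/4250 = 57.999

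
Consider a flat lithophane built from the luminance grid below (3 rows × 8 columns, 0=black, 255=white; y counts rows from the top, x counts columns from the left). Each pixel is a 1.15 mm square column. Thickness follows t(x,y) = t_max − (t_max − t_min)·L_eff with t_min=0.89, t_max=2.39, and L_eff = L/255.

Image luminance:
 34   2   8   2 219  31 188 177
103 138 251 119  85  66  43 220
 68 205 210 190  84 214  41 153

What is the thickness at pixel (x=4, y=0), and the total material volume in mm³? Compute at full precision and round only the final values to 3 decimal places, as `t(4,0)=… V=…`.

t(4,0)=1.102 V=53.679

span = t_max - t_min = 2.39 - 0.89 = 1.500
L(4,0) = 219, L_eff = 219/255 = 0.858824
t(4,0) = 2.39 - 1.500·0.858824 = 1.102
Σt over all 3·8 pixels = 34501/850 ≈ 40.5894118
V = pitch²·Σt = 1.15²·34501/850 = 53.679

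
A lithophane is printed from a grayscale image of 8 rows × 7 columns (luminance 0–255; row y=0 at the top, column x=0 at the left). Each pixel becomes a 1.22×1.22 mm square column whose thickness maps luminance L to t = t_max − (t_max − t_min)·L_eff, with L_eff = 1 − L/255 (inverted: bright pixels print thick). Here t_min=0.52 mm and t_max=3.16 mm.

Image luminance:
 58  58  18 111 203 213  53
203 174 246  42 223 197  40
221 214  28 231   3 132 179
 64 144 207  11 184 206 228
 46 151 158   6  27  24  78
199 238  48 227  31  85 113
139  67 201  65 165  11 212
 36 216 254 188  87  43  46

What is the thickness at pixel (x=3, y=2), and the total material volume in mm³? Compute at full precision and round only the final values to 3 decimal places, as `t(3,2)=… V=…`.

span = t_max - t_min = 3.16 - 0.52 = 2.640
L(3,2) = 231, L_eff = 1 - 231/255 = 0.094118 (inverted)
t(3,2) = 3.16 - 2.640·0.094118 = 2.912
Σt over all 8·7 pixels = 217024/2125 ≈ 102.1289412
V = pitch²·Σt = 1.22²·217024/2125 = 152.009

t(3,2)=2.912 V=152.009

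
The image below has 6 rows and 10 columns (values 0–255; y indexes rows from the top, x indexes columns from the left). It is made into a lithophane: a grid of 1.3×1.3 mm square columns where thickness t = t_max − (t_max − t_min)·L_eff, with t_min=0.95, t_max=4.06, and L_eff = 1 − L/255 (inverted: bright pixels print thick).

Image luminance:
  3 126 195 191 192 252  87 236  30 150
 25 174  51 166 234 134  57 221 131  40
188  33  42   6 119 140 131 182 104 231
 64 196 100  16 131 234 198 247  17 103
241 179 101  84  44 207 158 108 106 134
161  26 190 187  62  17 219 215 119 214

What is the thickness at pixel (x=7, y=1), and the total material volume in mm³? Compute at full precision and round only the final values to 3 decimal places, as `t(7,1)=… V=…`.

t(7,1)=3.645 V=260.170

span = t_max - t_min = 4.06 - 0.95 = 3.110
L(7,1) = 221, L_eff = 1 - 221/255 = 0.133333 (inverted)
t(7,1) = 4.06 - 3.110·0.133333 = 3.645
Σt over all 6·10 pixels = 3925639/25500 ≈ 153.9466275
V = pitch²·Σt = 1.3²·3925639/25500 = 260.170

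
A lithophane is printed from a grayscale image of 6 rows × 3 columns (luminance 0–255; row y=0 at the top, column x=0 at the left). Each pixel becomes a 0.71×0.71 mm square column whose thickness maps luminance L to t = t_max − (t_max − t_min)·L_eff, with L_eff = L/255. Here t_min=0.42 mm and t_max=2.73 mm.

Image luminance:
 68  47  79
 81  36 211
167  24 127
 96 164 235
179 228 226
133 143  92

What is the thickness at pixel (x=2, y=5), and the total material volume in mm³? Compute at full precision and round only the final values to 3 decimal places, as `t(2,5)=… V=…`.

span = t_max - t_min = 2.73 - 0.42 = 2.310
L(2,5) = 92, L_eff = 92/255 = 0.360784
t(2,5) = 2.73 - 2.310·0.360784 = 1.897
Σt over all 6·3 pixels = 118909/4250 ≈ 27.9785882
V = pitch²·Σt = 0.71²·118909/4250 = 14.104

t(2,5)=1.897 V=14.104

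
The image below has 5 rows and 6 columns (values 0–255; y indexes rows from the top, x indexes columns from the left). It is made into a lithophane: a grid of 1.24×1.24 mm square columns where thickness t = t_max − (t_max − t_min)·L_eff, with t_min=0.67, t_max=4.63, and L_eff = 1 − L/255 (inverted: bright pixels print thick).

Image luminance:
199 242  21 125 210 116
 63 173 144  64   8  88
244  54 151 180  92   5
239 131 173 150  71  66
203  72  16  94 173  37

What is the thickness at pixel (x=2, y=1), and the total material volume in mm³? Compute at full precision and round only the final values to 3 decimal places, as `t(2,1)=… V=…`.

t(2,1)=2.906 V=116.962

span = t_max - t_min = 4.63 - 0.67 = 3.960
L(2,1) = 144, L_eff = 1 - 144/255 = 0.435294 (inverted)
t(2,1) = 4.63 - 3.960·0.435294 = 2.906
Σt over all 5·6 pixels = 76.068
V = pitch²·Σt = 1.24²·76.068 = 116.962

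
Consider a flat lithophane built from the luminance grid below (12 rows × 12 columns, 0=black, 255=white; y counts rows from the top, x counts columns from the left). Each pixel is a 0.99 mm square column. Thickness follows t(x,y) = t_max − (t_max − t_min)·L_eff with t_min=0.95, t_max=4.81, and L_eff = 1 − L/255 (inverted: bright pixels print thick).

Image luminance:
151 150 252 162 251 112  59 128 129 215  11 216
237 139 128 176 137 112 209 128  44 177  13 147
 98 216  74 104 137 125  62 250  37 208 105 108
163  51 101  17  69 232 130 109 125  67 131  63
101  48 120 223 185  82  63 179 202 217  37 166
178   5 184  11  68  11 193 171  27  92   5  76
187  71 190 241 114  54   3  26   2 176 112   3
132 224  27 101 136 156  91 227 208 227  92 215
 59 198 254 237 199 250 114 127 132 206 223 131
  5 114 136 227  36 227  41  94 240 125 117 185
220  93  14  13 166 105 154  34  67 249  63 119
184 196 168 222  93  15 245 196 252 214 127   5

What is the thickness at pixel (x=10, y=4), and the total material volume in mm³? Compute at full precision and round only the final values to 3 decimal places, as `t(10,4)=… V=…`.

t(10,4)=1.510 V=413.217

span = t_max - t_min = 4.81 - 0.95 = 3.860
L(10,4) = 37, L_eff = 1 - 37/255 = 0.854902 (inverted)
t(10,4) = 4.81 - 3.860·0.854902 = 1.510
Σt over all 12·12 pixels = 1075099/2550 ≈ 421.6074510
V = pitch²·Σt = 0.99²·1075099/2550 = 413.217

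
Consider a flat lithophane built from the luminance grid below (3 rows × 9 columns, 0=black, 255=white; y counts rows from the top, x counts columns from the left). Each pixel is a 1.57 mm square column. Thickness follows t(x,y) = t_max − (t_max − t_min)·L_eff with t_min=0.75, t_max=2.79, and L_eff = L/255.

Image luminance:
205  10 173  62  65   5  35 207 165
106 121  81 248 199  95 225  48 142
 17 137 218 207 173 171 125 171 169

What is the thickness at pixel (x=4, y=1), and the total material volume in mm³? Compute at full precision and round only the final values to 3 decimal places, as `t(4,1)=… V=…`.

t(4,1)=1.198 V=115.086

span = t_max - t_min = 2.79 - 0.75 = 2.040
L(4,1) = 199, L_eff = 199/255 = 0.780392
t(4,1) = 2.79 - 2.040·0.780392 = 1.198
Σt over all 3·9 pixels = 46.69
V = pitch²·Σt = 1.57²·46.69 = 115.086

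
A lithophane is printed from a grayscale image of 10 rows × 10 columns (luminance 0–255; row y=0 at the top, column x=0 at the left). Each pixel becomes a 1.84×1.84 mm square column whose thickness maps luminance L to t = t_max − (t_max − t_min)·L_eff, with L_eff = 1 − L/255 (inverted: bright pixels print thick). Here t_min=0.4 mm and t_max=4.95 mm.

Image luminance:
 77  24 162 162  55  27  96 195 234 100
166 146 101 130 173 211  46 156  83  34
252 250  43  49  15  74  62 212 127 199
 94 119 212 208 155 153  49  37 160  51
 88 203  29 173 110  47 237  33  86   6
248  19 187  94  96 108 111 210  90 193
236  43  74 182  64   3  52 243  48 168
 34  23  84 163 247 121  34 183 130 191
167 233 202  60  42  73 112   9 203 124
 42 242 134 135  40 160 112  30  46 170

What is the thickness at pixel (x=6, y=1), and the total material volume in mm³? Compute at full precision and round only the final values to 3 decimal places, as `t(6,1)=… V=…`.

t(6,1)=1.221 V=855.870

span = t_max - t_min = 4.95 - 0.4 = 4.550
L(6,1) = 46, L_eff = 1 - 46/255 = 0.819608 (inverted)
t(6,1) = 4.95 - 4.550·0.819608 = 1.221
Σt over all 10·10 pixels = 644633/2550 ≈ 252.7972549
V = pitch²·Σt = 1.84²·644633/2550 = 855.870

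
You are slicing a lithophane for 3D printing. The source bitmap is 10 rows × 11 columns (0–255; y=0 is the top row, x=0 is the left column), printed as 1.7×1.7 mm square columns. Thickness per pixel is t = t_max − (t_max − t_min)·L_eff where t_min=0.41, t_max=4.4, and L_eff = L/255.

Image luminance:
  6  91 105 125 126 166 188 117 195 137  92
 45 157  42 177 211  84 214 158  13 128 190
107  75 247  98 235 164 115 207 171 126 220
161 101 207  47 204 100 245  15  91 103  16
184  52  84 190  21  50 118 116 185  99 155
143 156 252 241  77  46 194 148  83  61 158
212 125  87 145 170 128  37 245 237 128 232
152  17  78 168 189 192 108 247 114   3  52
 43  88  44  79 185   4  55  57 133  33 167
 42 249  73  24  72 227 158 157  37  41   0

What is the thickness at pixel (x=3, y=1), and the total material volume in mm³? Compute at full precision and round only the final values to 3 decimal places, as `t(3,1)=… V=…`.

t(3,1)=1.630 V=780.648

span = t_max - t_min = 4.4 - 0.41 = 3.990
L(3,1) = 177, L_eff = 177/255 = 0.694118
t(3,1) = 4.4 - 3.990·0.694118 = 1.630
Σt over all 10·11 pixels = 2296023/8500 ≈ 270.1203529
V = pitch²·Σt = 1.7²·2296023/8500 = 780.648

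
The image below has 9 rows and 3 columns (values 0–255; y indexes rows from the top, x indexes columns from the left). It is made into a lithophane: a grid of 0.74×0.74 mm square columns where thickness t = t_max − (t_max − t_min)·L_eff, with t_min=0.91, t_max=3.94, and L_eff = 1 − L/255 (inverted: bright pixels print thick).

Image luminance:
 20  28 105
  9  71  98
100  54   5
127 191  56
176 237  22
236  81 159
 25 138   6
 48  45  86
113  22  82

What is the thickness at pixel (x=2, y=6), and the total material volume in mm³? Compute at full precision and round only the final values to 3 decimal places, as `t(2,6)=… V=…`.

span = t_max - t_min = 3.94 - 0.91 = 3.030
L(2,6) = 6, L_eff = 1 - 6/255 = 0.976471 (inverted)
t(2,6) = 3.94 - 3.030·0.976471 = 0.981
Σt over all 9·3 pixels = 89037/1700 ≈ 52.3747059
V = pitch²·Σt = 0.74²·89037/1700 = 28.680

t(2,6)=0.981 V=28.680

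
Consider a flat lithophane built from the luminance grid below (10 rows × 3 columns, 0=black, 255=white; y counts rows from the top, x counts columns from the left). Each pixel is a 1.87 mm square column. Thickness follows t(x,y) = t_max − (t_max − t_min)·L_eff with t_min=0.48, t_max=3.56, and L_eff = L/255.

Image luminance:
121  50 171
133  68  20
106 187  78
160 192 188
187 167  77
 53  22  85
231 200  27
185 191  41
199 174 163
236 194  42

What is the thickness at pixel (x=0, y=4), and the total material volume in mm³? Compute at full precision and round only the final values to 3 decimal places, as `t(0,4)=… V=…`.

span = t_max - t_min = 3.56 - 0.48 = 3.080
L(0,4) = 187, L_eff = 187/255 = 0.733333
t(0,4) = 3.56 - 3.080·0.733333 = 1.301
Σt over all 10·3 pixels = 125618/2125 ≈ 59.1143529
V = pitch²·Σt = 1.87²·125618/2125 = 206.717

t(0,4)=1.301 V=206.717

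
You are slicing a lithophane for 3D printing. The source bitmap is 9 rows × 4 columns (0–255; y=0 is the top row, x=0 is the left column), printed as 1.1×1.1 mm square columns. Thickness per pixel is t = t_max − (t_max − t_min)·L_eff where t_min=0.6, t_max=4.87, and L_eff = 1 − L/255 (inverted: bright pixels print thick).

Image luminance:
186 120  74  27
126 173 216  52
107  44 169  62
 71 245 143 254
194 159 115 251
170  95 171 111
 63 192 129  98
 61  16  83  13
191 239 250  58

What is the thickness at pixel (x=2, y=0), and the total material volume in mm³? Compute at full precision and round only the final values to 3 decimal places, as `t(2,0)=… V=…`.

span = t_max - t_min = 4.87 - 0.6 = 4.270
L(2,0) = 74, L_eff = 1 - 74/255 = 0.709804 (inverted)
t(2,0) = 4.87 - 4.270·0.709804 = 1.839
Σt over all 9·4 pixels = 214138/2125 ≈ 100.7708235
V = pitch²·Σt = 1.1²·214138/2125 = 121.933

t(2,0)=1.839 V=121.933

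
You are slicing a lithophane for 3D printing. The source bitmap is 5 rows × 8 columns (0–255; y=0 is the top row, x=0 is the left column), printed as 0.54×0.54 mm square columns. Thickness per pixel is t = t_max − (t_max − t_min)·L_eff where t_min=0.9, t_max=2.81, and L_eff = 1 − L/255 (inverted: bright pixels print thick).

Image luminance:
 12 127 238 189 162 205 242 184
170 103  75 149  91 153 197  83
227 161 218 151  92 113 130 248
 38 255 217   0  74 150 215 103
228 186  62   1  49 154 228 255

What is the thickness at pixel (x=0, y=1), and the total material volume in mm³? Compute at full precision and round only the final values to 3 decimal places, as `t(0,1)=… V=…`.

span = t_max - t_min = 2.81 - 0.9 = 1.910
L(0,1) = 170, L_eff = 1 - 170/255 = 0.333333 (inverted)
t(0,1) = 2.81 - 1.910·0.333333 = 2.173
Σt over all 5·8 pixels = 410317/5100 ≈ 80.4543137
V = pitch²·Σt = 0.54²·410317/5100 = 23.460

t(0,1)=2.173 V=23.460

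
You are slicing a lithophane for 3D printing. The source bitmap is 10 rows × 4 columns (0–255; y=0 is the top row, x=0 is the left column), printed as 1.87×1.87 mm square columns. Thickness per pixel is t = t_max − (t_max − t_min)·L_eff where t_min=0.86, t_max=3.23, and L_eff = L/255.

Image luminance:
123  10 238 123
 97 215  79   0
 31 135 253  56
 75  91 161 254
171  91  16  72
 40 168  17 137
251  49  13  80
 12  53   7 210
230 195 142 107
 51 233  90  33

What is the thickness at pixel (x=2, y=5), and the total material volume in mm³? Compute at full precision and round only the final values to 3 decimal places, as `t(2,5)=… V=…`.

span = t_max - t_min = 3.23 - 0.86 = 2.370
L(2,5) = 17, L_eff = 17/255 = 0.066667
t(2,5) = 3.23 - 2.370·0.066667 = 3.072
Σt over all 10·4 pixels = 749889/8500 ≈ 88.2222353
V = pitch²·Σt = 1.87²·749889/8500 = 308.504

t(2,5)=3.072 V=308.504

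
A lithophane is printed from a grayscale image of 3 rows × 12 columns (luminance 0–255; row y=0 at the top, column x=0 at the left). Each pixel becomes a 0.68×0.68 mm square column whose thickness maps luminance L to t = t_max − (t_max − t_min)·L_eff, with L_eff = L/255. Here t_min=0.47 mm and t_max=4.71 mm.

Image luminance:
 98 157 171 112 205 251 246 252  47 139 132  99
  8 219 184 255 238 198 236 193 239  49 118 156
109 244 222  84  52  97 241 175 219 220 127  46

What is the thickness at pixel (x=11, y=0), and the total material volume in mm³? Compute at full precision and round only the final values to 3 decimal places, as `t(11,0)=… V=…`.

span = t_max - t_min = 4.71 - 0.47 = 4.240
L(11,0) = 99, L_eff = 99/255 = 0.388235
t(11,0) = 4.71 - 4.240·0.388235 = 3.064
Σt over all 3·12 pixels = 154039/2125 ≈ 72.4889412
V = pitch²·Σt = 0.68²·154039/2125 = 33.519

t(11,0)=3.064 V=33.519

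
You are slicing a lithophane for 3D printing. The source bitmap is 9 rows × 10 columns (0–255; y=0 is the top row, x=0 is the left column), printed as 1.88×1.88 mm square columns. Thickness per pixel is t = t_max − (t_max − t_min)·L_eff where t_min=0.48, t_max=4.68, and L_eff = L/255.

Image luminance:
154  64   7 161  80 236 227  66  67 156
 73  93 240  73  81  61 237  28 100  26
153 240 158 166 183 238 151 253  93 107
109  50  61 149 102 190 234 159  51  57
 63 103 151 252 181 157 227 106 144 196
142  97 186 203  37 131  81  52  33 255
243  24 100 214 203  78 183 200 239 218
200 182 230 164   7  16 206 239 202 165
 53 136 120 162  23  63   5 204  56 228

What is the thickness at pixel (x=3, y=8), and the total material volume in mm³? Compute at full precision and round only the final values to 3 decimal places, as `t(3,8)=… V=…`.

span = t_max - t_min = 4.68 - 0.48 = 4.200
L(3,8) = 162, L_eff = 162/255 = 0.635294
t(3,8) = 4.68 - 4.200·0.635294 = 2.012
Σt over all 9·10 pixels = 92952/425 ≈ 218.7105882
V = pitch²·Σt = 1.88²·92952/425 = 773.011

t(3,8)=2.012 V=773.011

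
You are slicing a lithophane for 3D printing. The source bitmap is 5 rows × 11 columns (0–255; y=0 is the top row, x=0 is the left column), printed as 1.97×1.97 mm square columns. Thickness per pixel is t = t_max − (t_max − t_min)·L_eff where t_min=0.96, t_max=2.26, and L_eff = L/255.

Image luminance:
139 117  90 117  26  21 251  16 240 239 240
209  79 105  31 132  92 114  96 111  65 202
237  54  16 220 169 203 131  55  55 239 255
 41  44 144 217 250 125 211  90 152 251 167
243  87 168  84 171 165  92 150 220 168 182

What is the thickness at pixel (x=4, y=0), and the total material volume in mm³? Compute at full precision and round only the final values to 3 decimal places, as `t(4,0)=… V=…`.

t(4,0)=2.127 V=328.310

span = t_max - t_min = 2.26 - 0.96 = 1.300
L(4,0) = 26, L_eff = 26/255 = 0.101961
t(4,0) = 2.26 - 1.300·0.101961 = 2.127
Σt over all 5·11 pixels = 71907/850 ≈ 84.5964706
V = pitch²·Σt = 1.97²·71907/850 = 328.310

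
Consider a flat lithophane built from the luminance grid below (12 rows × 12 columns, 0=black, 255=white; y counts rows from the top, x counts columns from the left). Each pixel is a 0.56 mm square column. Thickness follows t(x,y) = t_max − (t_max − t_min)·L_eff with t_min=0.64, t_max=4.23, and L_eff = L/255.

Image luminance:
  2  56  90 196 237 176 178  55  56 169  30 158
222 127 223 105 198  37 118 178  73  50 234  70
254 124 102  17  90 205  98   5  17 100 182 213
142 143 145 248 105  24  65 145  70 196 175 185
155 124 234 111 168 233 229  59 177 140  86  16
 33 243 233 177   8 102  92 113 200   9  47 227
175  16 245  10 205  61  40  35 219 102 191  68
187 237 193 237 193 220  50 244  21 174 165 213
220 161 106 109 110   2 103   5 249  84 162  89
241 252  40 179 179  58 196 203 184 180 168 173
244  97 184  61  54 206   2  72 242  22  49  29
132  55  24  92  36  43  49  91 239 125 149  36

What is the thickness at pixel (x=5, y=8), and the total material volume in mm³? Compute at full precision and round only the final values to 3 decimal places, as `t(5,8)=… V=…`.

t(5,8)=4.202 V=108.941

span = t_max - t_min = 4.23 - 0.64 = 3.590
L(5,8) = 2, L_eff = 2/255 = 0.007843
t(5,8) = 4.23 - 3.590·0.007843 = 4.202
Σt over all 12·12 pixels = 2952797/8500 ≈ 347.3878824
V = pitch²·Σt = 0.56²·2952797/8500 = 108.941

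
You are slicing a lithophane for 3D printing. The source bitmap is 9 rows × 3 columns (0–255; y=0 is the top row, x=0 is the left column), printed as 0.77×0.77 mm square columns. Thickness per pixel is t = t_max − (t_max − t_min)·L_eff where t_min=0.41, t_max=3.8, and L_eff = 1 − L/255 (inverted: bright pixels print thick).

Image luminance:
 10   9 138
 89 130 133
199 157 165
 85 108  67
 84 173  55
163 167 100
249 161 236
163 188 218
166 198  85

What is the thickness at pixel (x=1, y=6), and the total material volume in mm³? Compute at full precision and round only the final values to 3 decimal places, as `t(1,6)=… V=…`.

t(1,6)=2.550 V=35.696

span = t_max - t_min = 3.8 - 0.41 = 3.390
L(1,6) = 161, L_eff = 1 - 161/255 = 0.368627 (inverted)
t(1,6) = 3.8 - 3.390·0.368627 = 2.550
Σt over all 9·3 pixels = 511743/8500 ≈ 60.2050588
V = pitch²·Σt = 0.77²·511743/8500 = 35.696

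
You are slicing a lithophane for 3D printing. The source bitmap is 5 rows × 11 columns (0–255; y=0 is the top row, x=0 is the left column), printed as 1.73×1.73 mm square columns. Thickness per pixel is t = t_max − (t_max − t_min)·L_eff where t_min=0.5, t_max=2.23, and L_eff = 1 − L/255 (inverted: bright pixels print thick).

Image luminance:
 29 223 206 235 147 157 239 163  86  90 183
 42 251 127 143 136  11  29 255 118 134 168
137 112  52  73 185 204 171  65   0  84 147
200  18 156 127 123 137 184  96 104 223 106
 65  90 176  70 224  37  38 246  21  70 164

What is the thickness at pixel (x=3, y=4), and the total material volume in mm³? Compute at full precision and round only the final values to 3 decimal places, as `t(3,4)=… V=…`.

span = t_max - t_min = 2.23 - 0.5 = 1.730
L(3,4) = 70, L_eff = 1 - 70/255 = 0.725490 (inverted)
t(3,4) = 2.23 - 1.730·0.725490 = 0.975
Σt over all 5·11 pixels = 641857/8500 ≈ 75.5125882
V = pitch²·Σt = 1.73²·641857/8500 = 226.002

t(3,4)=0.975 V=226.002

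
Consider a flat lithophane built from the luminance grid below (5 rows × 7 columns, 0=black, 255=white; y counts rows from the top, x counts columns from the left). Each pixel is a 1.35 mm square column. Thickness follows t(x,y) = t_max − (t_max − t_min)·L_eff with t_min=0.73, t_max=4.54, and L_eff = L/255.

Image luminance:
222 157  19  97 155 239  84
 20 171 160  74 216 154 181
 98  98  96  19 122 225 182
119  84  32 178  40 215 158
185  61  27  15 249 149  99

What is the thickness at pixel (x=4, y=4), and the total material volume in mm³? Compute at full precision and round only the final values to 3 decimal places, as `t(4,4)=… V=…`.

span = t_max - t_min = 4.54 - 0.73 = 3.810
L(4,4) = 249, L_eff = 249/255 = 0.976471
t(4,4) = 4.54 - 3.810·0.976471 = 0.820
Σt over all 5·7 pixels = 15837/170 ≈ 93.1588235
V = pitch²·Σt = 1.35²·15837/170 = 169.782

t(4,4)=0.820 V=169.782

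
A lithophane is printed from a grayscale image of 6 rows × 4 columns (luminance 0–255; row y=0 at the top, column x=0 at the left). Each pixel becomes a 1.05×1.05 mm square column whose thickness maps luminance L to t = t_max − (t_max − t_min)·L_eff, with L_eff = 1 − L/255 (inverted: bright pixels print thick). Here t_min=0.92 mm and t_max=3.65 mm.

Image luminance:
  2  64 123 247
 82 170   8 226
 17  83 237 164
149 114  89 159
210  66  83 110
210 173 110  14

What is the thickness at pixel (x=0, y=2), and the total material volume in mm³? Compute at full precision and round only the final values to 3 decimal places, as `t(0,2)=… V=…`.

span = t_max - t_min = 3.65 - 0.92 = 2.730
L(0,2) = 17, L_eff = 1 - 17/255 = 0.933333 (inverted)
t(0,2) = 3.65 - 2.730·0.933333 = 1.102
Σt over all 6·4 pixels = 45249/850 ≈ 53.2341176
V = pitch²·Σt = 1.05²·45249/850 = 58.691

t(0,2)=1.102 V=58.691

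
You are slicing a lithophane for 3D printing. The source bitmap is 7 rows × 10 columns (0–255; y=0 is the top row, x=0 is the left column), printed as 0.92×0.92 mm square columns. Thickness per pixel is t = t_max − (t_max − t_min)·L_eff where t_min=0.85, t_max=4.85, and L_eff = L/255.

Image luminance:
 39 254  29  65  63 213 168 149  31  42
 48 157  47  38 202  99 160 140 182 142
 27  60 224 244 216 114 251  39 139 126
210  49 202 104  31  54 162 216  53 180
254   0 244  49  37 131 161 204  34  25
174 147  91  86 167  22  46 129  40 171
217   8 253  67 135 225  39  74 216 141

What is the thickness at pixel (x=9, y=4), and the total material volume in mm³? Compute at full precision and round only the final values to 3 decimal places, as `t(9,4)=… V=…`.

span = t_max - t_min = 4.85 - 0.85 = 4.000
L(9,4) = 25, L_eff = 25/255 = 0.098039
t(9,4) = 4.85 - 4.000·0.098039 = 4.458
Σt over all 7·10 pixels = 34899/170 ≈ 205.2882353
V = pitch²·Σt = 0.92²·34899/170 = 173.756

t(9,4)=4.458 V=173.756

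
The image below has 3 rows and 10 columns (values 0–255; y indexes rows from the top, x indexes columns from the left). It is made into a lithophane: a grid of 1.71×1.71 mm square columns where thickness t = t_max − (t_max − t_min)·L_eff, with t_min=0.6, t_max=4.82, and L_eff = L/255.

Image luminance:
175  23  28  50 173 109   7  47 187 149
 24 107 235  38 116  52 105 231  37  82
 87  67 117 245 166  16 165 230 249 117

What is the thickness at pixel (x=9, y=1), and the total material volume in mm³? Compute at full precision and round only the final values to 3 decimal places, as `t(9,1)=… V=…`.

t(9,1)=3.463 V=256.650

span = t_max - t_min = 4.82 - 0.6 = 4.220
L(9,1) = 82, L_eff = 82/255 = 0.321569
t(9,1) = 4.82 - 4.220·0.321569 = 3.463
Σt over all 3·10 pixels = 32914/375 ≈ 87.7706667
V = pitch²·Σt = 1.71²·32914/375 = 256.650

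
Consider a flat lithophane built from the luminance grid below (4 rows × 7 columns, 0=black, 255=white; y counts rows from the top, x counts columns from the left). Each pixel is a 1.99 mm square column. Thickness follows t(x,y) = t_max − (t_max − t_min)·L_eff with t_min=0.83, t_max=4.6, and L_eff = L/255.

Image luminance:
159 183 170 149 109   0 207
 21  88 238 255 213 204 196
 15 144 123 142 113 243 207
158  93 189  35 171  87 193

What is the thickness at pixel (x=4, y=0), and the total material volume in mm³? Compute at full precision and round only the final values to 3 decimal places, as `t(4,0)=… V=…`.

t(4,0)=2.989 V=269.724

span = t_max - t_min = 4.6 - 0.83 = 3.770
L(4,0) = 109, L_eff = 109/255 = 0.427451
t(4,0) = 4.6 - 3.770·0.427451 = 2.989
Σt over all 4·7 pixels = 347363/5100 ≈ 68.1103922
V = pitch²·Σt = 1.99²·347363/5100 = 269.724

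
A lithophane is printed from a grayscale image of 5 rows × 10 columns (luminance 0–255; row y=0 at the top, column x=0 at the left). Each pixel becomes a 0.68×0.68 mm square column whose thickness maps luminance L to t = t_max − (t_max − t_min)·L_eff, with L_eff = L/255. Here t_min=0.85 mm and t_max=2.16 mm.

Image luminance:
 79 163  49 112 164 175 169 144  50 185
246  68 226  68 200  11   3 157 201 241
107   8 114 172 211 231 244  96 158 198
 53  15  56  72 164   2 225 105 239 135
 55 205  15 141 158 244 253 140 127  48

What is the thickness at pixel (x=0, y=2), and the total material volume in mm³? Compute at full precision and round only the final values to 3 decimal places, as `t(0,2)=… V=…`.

t(0,2)=1.610 V=34.019

span = t_max - t_min = 2.16 - 0.85 = 1.310
L(0,2) = 107, L_eff = 107/255 = 0.419608
t(0,2) = 2.16 - 1.310·0.419608 = 1.610
Σt over all 5·10 pixels = 312673/4250 ≈ 73.5701176
V = pitch²·Σt = 0.68²·312673/4250 = 34.019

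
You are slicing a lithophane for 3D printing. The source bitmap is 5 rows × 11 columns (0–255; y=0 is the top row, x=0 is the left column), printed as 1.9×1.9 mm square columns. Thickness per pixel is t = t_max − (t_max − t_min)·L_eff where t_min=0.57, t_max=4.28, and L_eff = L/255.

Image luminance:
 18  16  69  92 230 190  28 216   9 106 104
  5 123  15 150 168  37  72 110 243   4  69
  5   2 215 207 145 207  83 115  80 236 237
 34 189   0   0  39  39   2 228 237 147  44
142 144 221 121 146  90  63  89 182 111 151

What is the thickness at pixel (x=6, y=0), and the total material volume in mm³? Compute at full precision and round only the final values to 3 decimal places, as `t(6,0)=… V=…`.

t(6,0)=3.873 V=533.349

span = t_max - t_min = 4.28 - 0.57 = 3.710
L(6,0) = 28, L_eff = 28/255 = 0.109804
t(6,0) = 4.28 - 3.710·0.109804 = 3.873
Σt over all 5·11 pixels = 150697/1020 ≈ 147.7421569
V = pitch²·Σt = 1.9²·150697/1020 = 533.349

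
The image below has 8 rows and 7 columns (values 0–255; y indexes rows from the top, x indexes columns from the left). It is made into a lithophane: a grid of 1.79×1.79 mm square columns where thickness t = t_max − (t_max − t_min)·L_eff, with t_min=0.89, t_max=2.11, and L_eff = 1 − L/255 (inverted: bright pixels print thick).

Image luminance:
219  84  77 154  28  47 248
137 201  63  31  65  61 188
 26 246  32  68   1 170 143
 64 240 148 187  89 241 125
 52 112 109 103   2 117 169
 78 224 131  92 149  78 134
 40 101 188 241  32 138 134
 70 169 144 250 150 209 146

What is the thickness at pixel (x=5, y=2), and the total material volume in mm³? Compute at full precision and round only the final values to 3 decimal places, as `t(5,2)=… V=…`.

t(5,2)=1.703 V=266.155

span = t_max - t_min = 2.11 - 0.89 = 1.220
L(5,2) = 170, L_eff = 1 - 170/255 = 0.333333 (inverted)
t(5,2) = 2.11 - 1.220·0.333333 = 1.703
Σt over all 8·7 pixels = 70607/850 ≈ 83.0670588
V = pitch²·Σt = 1.79²·70607/850 = 266.155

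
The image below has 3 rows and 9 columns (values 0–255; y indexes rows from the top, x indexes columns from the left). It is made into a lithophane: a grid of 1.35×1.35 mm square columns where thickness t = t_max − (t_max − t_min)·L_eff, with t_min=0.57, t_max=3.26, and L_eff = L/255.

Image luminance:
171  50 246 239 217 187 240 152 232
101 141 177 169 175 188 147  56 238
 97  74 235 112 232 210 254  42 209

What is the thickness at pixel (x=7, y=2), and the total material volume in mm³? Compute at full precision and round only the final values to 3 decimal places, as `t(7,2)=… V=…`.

t(7,2)=2.817 V=72.152

span = t_max - t_min = 3.26 - 0.57 = 2.690
L(7,2) = 42, L_eff = 42/255 = 0.164706
t(7,2) = 3.26 - 2.690·0.164706 = 2.817
Σt over all 3·9 pixels = 1009531/25500 ≈ 39.5894510
V = pitch²·Σt = 1.35²·1009531/25500 = 72.152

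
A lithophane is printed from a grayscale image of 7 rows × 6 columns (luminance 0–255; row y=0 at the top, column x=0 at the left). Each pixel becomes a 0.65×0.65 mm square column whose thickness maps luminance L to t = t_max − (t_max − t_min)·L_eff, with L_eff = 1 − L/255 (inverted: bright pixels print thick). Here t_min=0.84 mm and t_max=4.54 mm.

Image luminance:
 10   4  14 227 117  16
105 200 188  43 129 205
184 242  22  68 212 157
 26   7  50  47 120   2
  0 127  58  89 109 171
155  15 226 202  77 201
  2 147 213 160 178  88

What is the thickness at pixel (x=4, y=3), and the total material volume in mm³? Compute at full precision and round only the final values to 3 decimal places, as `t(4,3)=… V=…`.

t(4,3)=2.581 V=43.185

span = t_max - t_min = 4.54 - 0.84 = 3.700
L(4,3) = 120, L_eff = 1 - 120/255 = 0.529412 (inverted)
t(4,3) = 4.54 - 3.700·0.529412 = 2.581
Σt over all 7·6 pixels = 52129/510 ≈ 102.2137255
V = pitch²·Σt = 0.65²·52129/510 = 43.185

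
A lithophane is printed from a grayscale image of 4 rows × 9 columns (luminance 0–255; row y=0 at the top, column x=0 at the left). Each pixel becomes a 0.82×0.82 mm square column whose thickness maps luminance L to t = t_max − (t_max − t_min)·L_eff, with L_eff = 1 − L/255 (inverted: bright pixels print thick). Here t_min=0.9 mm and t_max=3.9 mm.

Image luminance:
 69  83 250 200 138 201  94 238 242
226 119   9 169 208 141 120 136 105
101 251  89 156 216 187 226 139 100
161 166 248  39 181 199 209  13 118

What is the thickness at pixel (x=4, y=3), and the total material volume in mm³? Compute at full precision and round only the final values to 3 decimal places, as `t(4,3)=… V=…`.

span = t_max - t_min = 3.9 - 0.9 = 3.000
L(4,3) = 181, L_eff = 1 - 181/255 = 0.290196 (inverted)
t(4,3) = 3.9 - 3.000·0.290196 = 3.029
Σt over all 4·9 pixels = 8301/85 ≈ 97.6588235
V = pitch²·Σt = 0.82²·8301/85 = 65.666

t(4,3)=3.029 V=65.666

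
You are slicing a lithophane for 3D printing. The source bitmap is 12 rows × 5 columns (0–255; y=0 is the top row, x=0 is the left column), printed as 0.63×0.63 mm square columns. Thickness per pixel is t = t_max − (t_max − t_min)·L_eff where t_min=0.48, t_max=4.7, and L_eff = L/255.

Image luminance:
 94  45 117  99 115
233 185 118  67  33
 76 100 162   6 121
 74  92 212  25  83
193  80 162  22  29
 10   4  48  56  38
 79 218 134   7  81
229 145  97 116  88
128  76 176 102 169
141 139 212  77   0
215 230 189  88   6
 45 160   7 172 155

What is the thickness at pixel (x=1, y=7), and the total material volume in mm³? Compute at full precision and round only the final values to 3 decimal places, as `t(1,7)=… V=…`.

t(1,7)=2.300 V=70.020

span = t_max - t_min = 4.7 - 0.48 = 4.220
L(1,7) = 145, L_eff = 145/255 = 0.568627
t(1,7) = 4.7 - 4.220·0.568627 = 2.300
Σt over all 12·5 pixels = 224932/1275 ≈ 176.4172549
V = pitch²·Σt = 0.63²·224932/1275 = 70.020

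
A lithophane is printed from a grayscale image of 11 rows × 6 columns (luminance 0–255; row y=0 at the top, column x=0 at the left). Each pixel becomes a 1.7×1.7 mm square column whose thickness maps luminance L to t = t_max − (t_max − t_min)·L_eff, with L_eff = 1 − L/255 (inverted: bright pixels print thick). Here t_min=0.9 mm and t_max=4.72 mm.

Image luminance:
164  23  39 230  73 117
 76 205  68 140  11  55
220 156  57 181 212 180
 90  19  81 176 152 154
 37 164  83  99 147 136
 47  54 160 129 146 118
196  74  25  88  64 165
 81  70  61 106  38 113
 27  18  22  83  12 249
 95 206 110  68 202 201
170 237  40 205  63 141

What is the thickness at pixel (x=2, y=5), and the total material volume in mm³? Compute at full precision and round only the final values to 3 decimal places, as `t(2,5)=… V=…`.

t(2,5)=3.297 V=493.292

span = t_max - t_min = 4.72 - 0.9 = 3.820
L(2,5) = 160, L_eff = 1 - 160/255 = 0.372549 (inverted)
t(2,5) = 4.72 - 3.820·0.372549 = 3.297
Σt over all 11·6 pixels = 128017/750 ≈ 170.6893333
V = pitch²·Σt = 1.7²·128017/750 = 493.292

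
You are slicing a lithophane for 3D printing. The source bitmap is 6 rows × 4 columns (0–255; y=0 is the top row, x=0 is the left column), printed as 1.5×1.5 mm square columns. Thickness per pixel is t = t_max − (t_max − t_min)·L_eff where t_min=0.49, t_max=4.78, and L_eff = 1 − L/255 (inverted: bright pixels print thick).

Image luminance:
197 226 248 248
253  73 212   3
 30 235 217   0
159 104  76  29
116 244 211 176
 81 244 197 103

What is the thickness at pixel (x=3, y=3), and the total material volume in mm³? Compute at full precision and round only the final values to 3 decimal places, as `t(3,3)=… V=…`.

span = t_max - t_min = 4.78 - 0.49 = 4.290
L(3,3) = 29, L_eff = 1 - 29/255 = 0.886275 (inverted)
t(3,3) = 4.78 - 4.290·0.886275 = 0.978
Σt over all 6·4 pixels = 313243/4250 ≈ 73.7042353
V = pitch²·Σt = 1.5²·313243/4250 = 165.835

t(3,3)=0.978 V=165.835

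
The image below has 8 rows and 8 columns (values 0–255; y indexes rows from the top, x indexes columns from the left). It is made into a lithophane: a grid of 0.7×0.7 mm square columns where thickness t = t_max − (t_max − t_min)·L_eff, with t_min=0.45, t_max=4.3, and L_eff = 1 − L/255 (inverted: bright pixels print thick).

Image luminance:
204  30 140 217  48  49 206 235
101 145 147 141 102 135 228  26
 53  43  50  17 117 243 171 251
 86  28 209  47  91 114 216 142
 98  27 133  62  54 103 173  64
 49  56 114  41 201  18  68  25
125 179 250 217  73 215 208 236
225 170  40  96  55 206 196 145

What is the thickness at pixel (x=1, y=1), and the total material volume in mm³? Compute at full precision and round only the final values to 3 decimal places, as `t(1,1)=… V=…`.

span = t_max - t_min = 4.3 - 0.45 = 3.850
L(1,1) = 145, L_eff = 1 - 145/255 = 0.431373 (inverted)
t(1,1) = 4.3 - 3.850·0.431373 = 2.639
Σt over all 8·8 pixels = 379669/2550 ≈ 148.8898039
V = pitch²·Σt = 0.7²·379669/2550 = 72.956

t(1,1)=2.639 V=72.956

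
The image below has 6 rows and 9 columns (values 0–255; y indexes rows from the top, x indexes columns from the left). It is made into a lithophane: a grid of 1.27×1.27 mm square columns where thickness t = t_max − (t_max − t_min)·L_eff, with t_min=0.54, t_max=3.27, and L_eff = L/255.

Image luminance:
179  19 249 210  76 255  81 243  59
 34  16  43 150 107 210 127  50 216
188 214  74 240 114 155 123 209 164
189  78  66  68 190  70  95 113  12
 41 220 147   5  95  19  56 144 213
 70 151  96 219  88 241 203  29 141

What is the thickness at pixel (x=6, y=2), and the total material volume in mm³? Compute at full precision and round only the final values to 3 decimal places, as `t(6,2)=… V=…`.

t(6,2)=1.953 V=166.282

span = t_max - t_min = 3.27 - 0.54 = 2.730
L(6,2) = 123, L_eff = 123/255 = 0.482353
t(6,2) = 3.27 - 2.730·0.482353 = 1.953
Σt over all 6·9 pixels = 438153/4250 ≈ 103.0948235
V = pitch²·Σt = 1.27²·438153/4250 = 166.282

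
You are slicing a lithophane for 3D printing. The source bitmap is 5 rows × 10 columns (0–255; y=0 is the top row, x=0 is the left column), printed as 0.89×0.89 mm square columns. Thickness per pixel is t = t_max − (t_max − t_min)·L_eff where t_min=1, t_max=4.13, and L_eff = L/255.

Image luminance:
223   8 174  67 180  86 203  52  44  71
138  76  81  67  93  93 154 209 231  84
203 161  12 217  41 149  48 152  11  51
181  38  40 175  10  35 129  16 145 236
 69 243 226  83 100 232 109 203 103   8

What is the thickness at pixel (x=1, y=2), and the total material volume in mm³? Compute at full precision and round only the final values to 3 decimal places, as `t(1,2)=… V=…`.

span = t_max - t_min = 4.13 - 1 = 3.130
L(1,2) = 161, L_eff = 161/255 = 0.631373
t(1,2) = 4.13 - 3.130·0.631373 = 2.154
Σt over all 5·10 pixels = 115429/850 ≈ 135.7988235
V = pitch²·Σt = 0.89²·115429/850 = 107.566

t(1,2)=2.154 V=107.566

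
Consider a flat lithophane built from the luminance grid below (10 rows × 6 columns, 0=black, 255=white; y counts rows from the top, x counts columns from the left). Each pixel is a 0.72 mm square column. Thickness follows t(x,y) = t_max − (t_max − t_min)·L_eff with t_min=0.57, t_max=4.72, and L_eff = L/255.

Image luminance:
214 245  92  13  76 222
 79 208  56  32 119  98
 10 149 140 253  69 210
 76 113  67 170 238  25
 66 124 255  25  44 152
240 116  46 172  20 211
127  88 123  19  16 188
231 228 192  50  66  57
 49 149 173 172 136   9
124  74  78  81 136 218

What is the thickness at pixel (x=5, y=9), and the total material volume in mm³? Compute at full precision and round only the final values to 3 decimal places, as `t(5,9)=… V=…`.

span = t_max - t_min = 4.72 - 0.57 = 4.150
L(5,9) = 218, L_eff = 218/255 = 0.854902
t(5,9) = 4.72 - 4.150·0.854902 = 1.172
Σt over all 10·6 pixels = 844313/5100 ≈ 165.5515686
V = pitch²·Σt = 0.72²·844313/5100 = 85.822

t(5,9)=1.172 V=85.822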